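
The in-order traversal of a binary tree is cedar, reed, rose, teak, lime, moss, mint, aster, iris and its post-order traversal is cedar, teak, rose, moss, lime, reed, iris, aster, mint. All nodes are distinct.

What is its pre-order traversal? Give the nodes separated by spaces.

The last element of post-order is the root; it splits in-order into left and right subtrees.
Root mint: left subtree has 6 nodes {cedar, reed, rose, teak, lime, moss}, right has 2 {aster, iris}.
  Root reed: left subtree has 1 node {cedar}, right has 4 {rose, teak, lime, moss}.
    Root lime: left subtree has 2 nodes {rose, teak}, right has 1 {moss}.
      Root rose: left subtree has 0 nodes { }, right has 1 {teak}.
  Root aster: left subtree has 0 nodes { }, right has 1 {iris}.

mint reed cedar lime rose teak moss aster iris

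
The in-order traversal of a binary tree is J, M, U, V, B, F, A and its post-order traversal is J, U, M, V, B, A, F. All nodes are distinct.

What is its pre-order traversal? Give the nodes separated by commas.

F, B, V, M, J, U, A

The last element of post-order is the root; it splits in-order into left and right subtrees.
Root F: left subtree has 5 nodes {J, M, U, V, B}, right has 1 {A}.
  Root B: left subtree has 4 nodes {J, M, U, V}, right has 0 { }.
    Root V: left subtree has 3 nodes {J, M, U}, right has 0 { }.
      Root M: left subtree has 1 node {J}, right has 1 {U}.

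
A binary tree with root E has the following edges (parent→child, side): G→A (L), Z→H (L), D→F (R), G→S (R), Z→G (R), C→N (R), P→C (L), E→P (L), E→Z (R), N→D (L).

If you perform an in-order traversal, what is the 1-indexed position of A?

9

In-order visits the left subtree, then the node, then the right subtree.
At E: go left to P.
  At P: go left to C.
    At C: no left child.
    Visit C.
    At C: go right to N.
      At N: go left to D.
        At D: no left child.
        Visit D.
        At D: go right to F.
          F is a leaf — visit F.
      Visit N.
      At N: no right child.
  Visit P.
  At P: no right child.
Visit E.
At E: go right to Z.
  At Z: go left to H.
    H is a leaf — visit H.
  Visit Z.
  At Z: go right to G.
    At G: go left to A.
      A is a leaf — visit A.
    Visit G.
    At G: go right to S.
      S is a leaf — visit S.
Full in-order sequence: C, D, F, N, P, E, H, Z, A, G, S.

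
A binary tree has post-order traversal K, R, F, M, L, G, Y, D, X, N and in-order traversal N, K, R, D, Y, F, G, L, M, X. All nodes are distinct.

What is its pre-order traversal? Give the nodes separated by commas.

N, X, D, R, K, Y, G, F, L, M

The last element of post-order is the root; it splits in-order into left and right subtrees.
Root N: left subtree has 0 nodes { }, right has 9 {K, R, D, Y, F, G, L, M, X}.
  Root X: left subtree has 8 nodes {K, R, D, Y, F, G, L, M}, right has 0 { }.
    Root D: left subtree has 2 nodes {K, R}, right has 5 {Y, F, G, L, M}.
      Root R: left subtree has 1 node {K}, right has 0 { }.
      Root Y: left subtree has 0 nodes { }, right has 4 {F, G, L, M}.
        Root G: left subtree has 1 node {F}, right has 2 {L, M}.
          Root L: left subtree has 0 nodes { }, right has 1 {M}.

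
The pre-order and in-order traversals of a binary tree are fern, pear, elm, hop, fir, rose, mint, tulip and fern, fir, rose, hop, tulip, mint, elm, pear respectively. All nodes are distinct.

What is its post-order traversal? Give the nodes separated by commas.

rose, fir, tulip, mint, hop, elm, pear, fern

The first element of pre-order is the root; it splits in-order into left and right subtrees.
Root fern: left subtree has 0 nodes { }, right has 7 {fir, rose, hop, tulip, mint, elm, pear}.
  Root pear: left subtree has 6 nodes {fir, rose, hop, tulip, mint, elm}, right has 0 { }.
    Root elm: left subtree has 5 nodes {fir, rose, hop, tulip, mint}, right has 0 { }.
      Root hop: left subtree has 2 nodes {fir, rose}, right has 2 {tulip, mint}.
        Root fir: left subtree has 0 nodes { }, right has 1 {rose}.
        Root mint: left subtree has 1 node {tulip}, right has 0 { }.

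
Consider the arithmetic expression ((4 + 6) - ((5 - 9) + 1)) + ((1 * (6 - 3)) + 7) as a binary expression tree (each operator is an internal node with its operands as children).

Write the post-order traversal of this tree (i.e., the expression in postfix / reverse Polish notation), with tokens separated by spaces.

Post-order on an expression tree gives postfix notation: for each operator, emit left operand, right operand, then the operator.

4 6 + 5 9 - 1 + - 1 6 3 - * 7 + +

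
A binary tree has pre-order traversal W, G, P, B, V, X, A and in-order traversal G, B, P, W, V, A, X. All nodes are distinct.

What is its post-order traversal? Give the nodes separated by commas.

B, P, G, A, X, V, W

The first element of pre-order is the root; it splits in-order into left and right subtrees.
Root W: left subtree has 3 nodes {G, B, P}, right has 3 {V, A, X}.
  Root G: left subtree has 0 nodes { }, right has 2 {B, P}.
    Root P: left subtree has 1 node {B}, right has 0 { }.
  Root V: left subtree has 0 nodes { }, right has 2 {A, X}.
    Root X: left subtree has 1 node {A}, right has 0 { }.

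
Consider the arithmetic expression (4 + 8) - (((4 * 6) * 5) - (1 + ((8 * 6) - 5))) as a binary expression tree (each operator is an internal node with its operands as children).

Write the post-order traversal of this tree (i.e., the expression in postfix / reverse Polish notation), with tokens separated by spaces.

Post-order on an expression tree gives postfix notation: for each operator, emit left operand, right operand, then the operator.

4 8 + 4 6 * 5 * 1 8 6 * 5 - + - -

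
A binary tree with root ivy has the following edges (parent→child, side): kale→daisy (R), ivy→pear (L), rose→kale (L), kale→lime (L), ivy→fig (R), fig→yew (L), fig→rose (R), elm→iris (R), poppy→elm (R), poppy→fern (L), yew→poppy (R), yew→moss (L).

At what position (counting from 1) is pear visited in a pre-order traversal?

Pre-order visits the node, then its left subtree, then its right subtree.
Visit ivy.
At ivy: go left to pear.
  pear is a leaf — visit pear.
At ivy: go right to fig.
  Visit fig.
  At fig: go left to yew.
    Visit yew.
    At yew: go left to moss.
      moss is a leaf — visit moss.
    At yew: go right to poppy.
      Visit poppy.
      At poppy: go left to fern.
        fern is a leaf — visit fern.
      At poppy: go right to elm.
        Visit elm.
        At elm: no left child.
        At elm: go right to iris.
          iris is a leaf — visit iris.
  At fig: go right to rose.
    Visit rose.
    At rose: go left to kale.
      Visit kale.
      At kale: go left to lime.
        lime is a leaf — visit lime.
      At kale: go right to daisy.
        daisy is a leaf — visit daisy.
    At rose: no right child.
Full pre-order sequence: ivy, pear, fig, yew, moss, poppy, fern, elm, iris, rose, kale, lime, daisy.

2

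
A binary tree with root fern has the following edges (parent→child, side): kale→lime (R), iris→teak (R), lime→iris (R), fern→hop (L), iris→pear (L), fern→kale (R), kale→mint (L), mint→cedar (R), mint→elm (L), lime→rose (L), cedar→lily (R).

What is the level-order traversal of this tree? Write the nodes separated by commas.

Level-order visits nodes level by level from the root, left to right within each level.
Level 0: fern
Level 1: hop, kale
Level 2: mint, lime
Level 3: elm, cedar, rose, iris
Level 4: lily, pear, teak

fern, hop, kale, mint, lime, elm, cedar, rose, iris, lily, pear, teak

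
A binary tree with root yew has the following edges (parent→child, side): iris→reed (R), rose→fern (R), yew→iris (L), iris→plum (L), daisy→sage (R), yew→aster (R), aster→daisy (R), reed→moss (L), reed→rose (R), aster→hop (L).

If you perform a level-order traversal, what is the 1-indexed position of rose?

9

Level-order visits nodes level by level from the root, left to right within each level.
Level 0: yew
Level 1: iris, aster
Level 2: plum, reed, hop, daisy
Level 3: moss, rose, sage
Level 4: fern
Full level-order sequence: yew, iris, aster, plum, reed, hop, daisy, moss, rose, sage, fern.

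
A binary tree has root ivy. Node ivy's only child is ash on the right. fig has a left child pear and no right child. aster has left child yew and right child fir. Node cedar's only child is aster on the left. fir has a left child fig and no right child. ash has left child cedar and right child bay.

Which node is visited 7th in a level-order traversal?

Level-order visits nodes level by level from the root, left to right within each level.
Level 0: ivy
Level 1: ash
Level 2: cedar, bay
Level 3: aster
Level 4: yew, fir
Level 5: fig
Level 6: pear
Full level-order sequence: ivy, ash, cedar, bay, aster, yew, fir, fig, pear.

fir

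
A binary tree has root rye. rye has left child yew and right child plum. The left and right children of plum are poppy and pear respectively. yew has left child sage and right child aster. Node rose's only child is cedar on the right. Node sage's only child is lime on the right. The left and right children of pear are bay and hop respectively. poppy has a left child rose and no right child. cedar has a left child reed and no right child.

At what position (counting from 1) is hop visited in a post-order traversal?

Post-order visits the left subtree, then the right subtree, then the node.
At rye: go left to yew.
  At yew: go left to sage.
    At sage: no left child.
    At sage: go right to lime.
      lime is a leaf — visit lime.
    Visit sage.
  At yew: go right to aster.
    aster is a leaf — visit aster.
  Visit yew.
At rye: go right to plum.
  At plum: go left to poppy.
    At poppy: go left to rose.
      At rose: no left child.
      At rose: go right to cedar.
        At cedar: go left to reed.
          reed is a leaf — visit reed.
        At cedar: no right child.
        Visit cedar.
      Visit rose.
    At poppy: no right child.
    Visit poppy.
  At plum: go right to pear.
    At pear: go left to bay.
      bay is a leaf — visit bay.
    At pear: go right to hop.
      hop is a leaf — visit hop.
    Visit pear.
  Visit plum.
Visit rye.
Full post-order sequence: lime, sage, aster, yew, reed, cedar, rose, poppy, bay, hop, pear, plum, rye.

10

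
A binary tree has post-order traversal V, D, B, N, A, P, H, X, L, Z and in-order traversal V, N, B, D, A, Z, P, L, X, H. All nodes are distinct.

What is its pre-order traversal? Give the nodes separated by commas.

The last element of post-order is the root; it splits in-order into left and right subtrees.
Root Z: left subtree has 5 nodes {V, N, B, D, A}, right has 4 {P, L, X, H}.
  Root A: left subtree has 4 nodes {V, N, B, D}, right has 0 { }.
    Root N: left subtree has 1 node {V}, right has 2 {B, D}.
      Root B: left subtree has 0 nodes { }, right has 1 {D}.
  Root L: left subtree has 1 node {P}, right has 2 {X, H}.
    Root X: left subtree has 0 nodes { }, right has 1 {H}.

Z, A, N, V, B, D, L, P, X, H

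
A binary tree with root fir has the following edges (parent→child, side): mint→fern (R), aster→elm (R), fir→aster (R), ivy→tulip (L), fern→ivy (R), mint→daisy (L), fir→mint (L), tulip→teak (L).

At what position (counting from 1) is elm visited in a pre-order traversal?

Pre-order visits the node, then its left subtree, then its right subtree.
Visit fir.
At fir: go left to mint.
  Visit mint.
  At mint: go left to daisy.
    daisy is a leaf — visit daisy.
  At mint: go right to fern.
    Visit fern.
    At fern: no left child.
    At fern: go right to ivy.
      Visit ivy.
      At ivy: go left to tulip.
        Visit tulip.
        At tulip: go left to teak.
          teak is a leaf — visit teak.
        At tulip: no right child.
      At ivy: no right child.
At fir: go right to aster.
  Visit aster.
  At aster: no left child.
  At aster: go right to elm.
    elm is a leaf — visit elm.
Full pre-order sequence: fir, mint, daisy, fern, ivy, tulip, teak, aster, elm.

9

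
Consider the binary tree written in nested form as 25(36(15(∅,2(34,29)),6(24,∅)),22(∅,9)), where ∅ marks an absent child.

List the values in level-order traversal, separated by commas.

25, 36, 22, 15, 6, 9, 2, 24, 34, 29

Level-order visits nodes level by level from the root, left to right within each level.
Level 0: 25
Level 1: 36, 22
Level 2: 15, 6, 9
Level 3: 2, 24
Level 4: 34, 29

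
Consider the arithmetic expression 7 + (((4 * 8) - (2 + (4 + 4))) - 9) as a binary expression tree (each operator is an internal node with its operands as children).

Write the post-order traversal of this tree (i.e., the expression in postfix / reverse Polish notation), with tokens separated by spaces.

Post-order on an expression tree gives postfix notation: for each operator, emit left operand, right operand, then the operator.

7 4 8 * 2 4 4 + + - 9 - +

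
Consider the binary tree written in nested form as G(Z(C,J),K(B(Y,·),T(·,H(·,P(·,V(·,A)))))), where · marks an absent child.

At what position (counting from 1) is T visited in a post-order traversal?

Post-order visits the left subtree, then the right subtree, then the node.
At G: go left to Z.
  At Z: go left to C.
    C is a leaf — visit C.
  At Z: go right to J.
    J is a leaf — visit J.
  Visit Z.
At G: go right to K.
  At K: go left to B.
    At B: go left to Y.
      Y is a leaf — visit Y.
    At B: no right child.
    Visit B.
  At K: go right to T.
    At T: no left child.
    At T: go right to H.
      At H: no left child.
      At H: go right to P.
        At P: no left child.
        At P: go right to V.
          At V: no left child.
          At V: go right to A.
            A is a leaf — visit A.
          Visit V.
        Visit P.
      Visit H.
    Visit T.
  Visit K.
Visit G.
Full post-order sequence: C, J, Z, Y, B, A, V, P, H, T, K, G.

10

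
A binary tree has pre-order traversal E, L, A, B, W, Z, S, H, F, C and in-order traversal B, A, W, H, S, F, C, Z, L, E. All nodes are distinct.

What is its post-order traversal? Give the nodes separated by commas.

The first element of pre-order is the root; it splits in-order into left and right subtrees.
Root E: left subtree has 9 nodes {B, A, W, H, S, F, C, Z, L}, right has 0 { }.
  Root L: left subtree has 8 nodes {B, A, W, H, S, F, C, Z}, right has 0 { }.
    Root A: left subtree has 1 node {B}, right has 6 {W, H, S, F, C, Z}.
      Root W: left subtree has 0 nodes { }, right has 5 {H, S, F, C, Z}.
        Root Z: left subtree has 4 nodes {H, S, F, C}, right has 0 { }.
          Root S: left subtree has 1 node {H}, right has 2 {F, C}.
            Root F: left subtree has 0 nodes { }, right has 1 {C}.

B, H, C, F, S, Z, W, A, L, E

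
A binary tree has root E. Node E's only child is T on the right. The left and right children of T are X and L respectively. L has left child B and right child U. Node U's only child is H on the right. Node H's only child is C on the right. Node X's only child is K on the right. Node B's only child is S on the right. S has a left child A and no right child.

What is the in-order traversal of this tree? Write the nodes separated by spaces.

E X K T B A S L U H C

In-order visits the left subtree, then the node, then the right subtree.
At E: no left child.
Visit E.
At E: go right to T.
  At T: go left to X.
    At X: no left child.
    Visit X.
    At X: go right to K.
      K is a leaf — visit K.
  Visit T.
  At T: go right to L.
    At L: go left to B.
      At B: no left child.
      Visit B.
      At B: go right to S.
        At S: go left to A.
          A is a leaf — visit A.
        Visit S.
        At S: no right child.
    Visit L.
    At L: go right to U.
      At U: no left child.
      Visit U.
      At U: go right to H.
        At H: no left child.
        Visit H.
        At H: go right to C.
          C is a leaf — visit C.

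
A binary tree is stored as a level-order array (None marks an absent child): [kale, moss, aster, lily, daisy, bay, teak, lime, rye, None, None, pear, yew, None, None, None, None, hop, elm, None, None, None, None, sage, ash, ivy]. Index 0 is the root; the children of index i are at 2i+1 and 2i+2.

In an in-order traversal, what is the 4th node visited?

rye

In-order visits the left subtree, then the node, then the right subtree.
At kale: go left to moss.
  At moss: go left to lily.
    At lily: go left to lime.
      lime is a leaf — visit lime.
    Visit lily.
    At lily: go right to rye.
      At rye: go left to hop.
        hop is a leaf — visit hop.
      Visit rye.
      At rye: go right to elm.
        elm is a leaf — visit elm.
  Visit moss.
  At moss: go right to daisy.
    daisy is a leaf — visit daisy.
Visit kale.
At kale: go right to aster.
  At aster: go left to bay.
    At bay: go left to pear.
      At pear: go left to sage.
        sage is a leaf — visit sage.
      Visit pear.
      At pear: go right to ash.
        ash is a leaf — visit ash.
    Visit bay.
    At bay: go right to yew.
      At yew: go left to ivy.
        ivy is a leaf — visit ivy.
      Visit yew.
      At yew: no right child.
  Visit aster.
  At aster: go right to teak.
    teak is a leaf — visit teak.
Full in-order sequence: lime, lily, hop, rye, elm, moss, daisy, kale, sage, pear, ash, bay, ivy, yew, aster, teak.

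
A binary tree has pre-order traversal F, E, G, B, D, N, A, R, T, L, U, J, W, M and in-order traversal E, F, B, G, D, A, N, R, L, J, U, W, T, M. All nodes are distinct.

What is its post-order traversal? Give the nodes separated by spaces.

The first element of pre-order is the root; it splits in-order into left and right subtrees.
Root F: left subtree has 1 node {E}, right has 12 {B, G, D, A, N, R, L, J, U, W, T, M}.
  Root G: left subtree has 1 node {B}, right has 10 {D, A, N, R, L, J, U, W, T, M}.
    Root D: left subtree has 0 nodes { }, right has 9 {A, N, R, L, J, U, W, T, M}.
      Root N: left subtree has 1 node {A}, right has 7 {R, L, J, U, W, T, M}.
        Root R: left subtree has 0 nodes { }, right has 6 {L, J, U, W, T, M}.
          Root T: left subtree has 4 nodes {L, J, U, W}, right has 1 {M}.
            Root L: left subtree has 0 nodes { }, right has 3 {J, U, W}.
              Root U: left subtree has 1 node {J}, right has 1 {W}.

E B A J W U L M T R N D G F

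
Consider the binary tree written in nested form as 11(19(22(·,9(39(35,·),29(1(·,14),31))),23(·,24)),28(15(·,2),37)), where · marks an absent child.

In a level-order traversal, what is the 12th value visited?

Level-order visits nodes level by level from the root, left to right within each level.
Level 0: 11
Level 1: 19, 28
Level 2: 22, 23, 15, 37
Level 3: 9, 24, 2
Level 4: 39, 29
Level 5: 35, 1, 31
Level 6: 14
Full level-order sequence: 11, 19, 28, 22, 23, 15, 37, 9, 24, 2, 39, 29, 35, 1, 31, 14.

29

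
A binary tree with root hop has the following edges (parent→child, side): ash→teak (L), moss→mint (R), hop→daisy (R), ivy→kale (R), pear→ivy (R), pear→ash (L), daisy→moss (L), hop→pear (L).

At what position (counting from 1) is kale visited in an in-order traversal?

In-order visits the left subtree, then the node, then the right subtree.
At hop: go left to pear.
  At pear: go left to ash.
    At ash: go left to teak.
      teak is a leaf — visit teak.
    Visit ash.
    At ash: no right child.
  Visit pear.
  At pear: go right to ivy.
    At ivy: no left child.
    Visit ivy.
    At ivy: go right to kale.
      kale is a leaf — visit kale.
Visit hop.
At hop: go right to daisy.
  At daisy: go left to moss.
    At moss: no left child.
    Visit moss.
    At moss: go right to mint.
      mint is a leaf — visit mint.
  Visit daisy.
  At daisy: no right child.
Full in-order sequence: teak, ash, pear, ivy, kale, hop, moss, mint, daisy.

5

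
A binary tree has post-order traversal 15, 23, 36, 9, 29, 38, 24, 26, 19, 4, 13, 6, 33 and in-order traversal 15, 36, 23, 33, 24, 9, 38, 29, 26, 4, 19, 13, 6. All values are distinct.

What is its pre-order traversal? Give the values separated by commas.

The last element of post-order is the root; it splits in-order into left and right subtrees.
Root 33: left subtree has 3 nodes {15, 36, 23}, right has 9 {24, 9, 38, 29, 26, 4, 19, 13, 6}.
  Root 36: left subtree has 1 node {15}, right has 1 {23}.
  Root 6: left subtree has 8 nodes {24, 9, 38, 29, 26, 4, 19, 13}, right has 0 { }.
    Root 13: left subtree has 7 nodes {24, 9, 38, 29, 26, 4, 19}, right has 0 { }.
      Root 4: left subtree has 5 nodes {24, 9, 38, 29, 26}, right has 1 {19}.
        Root 26: left subtree has 4 nodes {24, 9, 38, 29}, right has 0 { }.
          Root 24: left subtree has 0 nodes { }, right has 3 {9, 38, 29}.
            Root 38: left subtree has 1 node {9}, right has 1 {29}.

33, 36, 15, 23, 6, 13, 4, 26, 24, 38, 9, 29, 19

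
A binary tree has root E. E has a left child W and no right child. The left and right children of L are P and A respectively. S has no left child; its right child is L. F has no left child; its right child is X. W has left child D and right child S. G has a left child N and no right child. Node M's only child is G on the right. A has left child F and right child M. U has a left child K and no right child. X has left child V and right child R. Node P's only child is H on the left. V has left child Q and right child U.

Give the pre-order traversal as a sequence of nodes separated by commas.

Pre-order visits the node, then its left subtree, then its right subtree.
Visit E.
At E: go left to W.
  Visit W.
  At W: go left to D.
    D is a leaf — visit D.
  At W: go right to S.
    Visit S.
    At S: no left child.
    At S: go right to L.
      Visit L.
      At L: go left to P.
        Visit P.
        At P: go left to H.
          H is a leaf — visit H.
        At P: no right child.
      At L: go right to A.
        Visit A.
        At A: go left to F.
          Visit F.
          At F: no left child.
          At F: go right to X.
            Visit X.
            At X: go left to V.
              Visit V.
              At V: go left to Q.
                Q is a leaf — visit Q.
              At V: go right to U.
                Visit U.
                At U: go left to K.
                  K is a leaf — visit K.
                At U: no right child.
            At X: go right to R.
              R is a leaf — visit R.
        At A: go right to M.
          Visit M.
          At M: no left child.
          At M: go right to G.
            Visit G.
            At G: go left to N.
              N is a leaf — visit N.
            At G: no right child.
At E: no right child.

E, W, D, S, L, P, H, A, F, X, V, Q, U, K, R, M, G, N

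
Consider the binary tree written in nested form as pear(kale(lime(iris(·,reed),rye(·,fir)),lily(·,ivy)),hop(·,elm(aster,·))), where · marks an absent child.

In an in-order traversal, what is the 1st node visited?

In-order visits the left subtree, then the node, then the right subtree.
At pear: go left to kale.
  At kale: go left to lime.
    At lime: go left to iris.
      At iris: no left child.
      Visit iris.
      At iris: go right to reed.
        reed is a leaf — visit reed.
    Visit lime.
    At lime: go right to rye.
      At rye: no left child.
      Visit rye.
      At rye: go right to fir.
        fir is a leaf — visit fir.
  Visit kale.
  At kale: go right to lily.
    At lily: no left child.
    Visit lily.
    At lily: go right to ivy.
      ivy is a leaf — visit ivy.
Visit pear.
At pear: go right to hop.
  At hop: no left child.
  Visit hop.
  At hop: go right to elm.
    At elm: go left to aster.
      aster is a leaf — visit aster.
    Visit elm.
    At elm: no right child.
Full in-order sequence: iris, reed, lime, rye, fir, kale, lily, ivy, pear, hop, aster, elm.

iris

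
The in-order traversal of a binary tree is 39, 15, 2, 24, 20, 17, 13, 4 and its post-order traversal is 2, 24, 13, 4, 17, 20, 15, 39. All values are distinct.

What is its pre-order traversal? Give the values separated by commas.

The last element of post-order is the root; it splits in-order into left and right subtrees.
Root 39: left subtree has 0 nodes { }, right has 7 {15, 2, 24, 20, 17, 13, 4}.
  Root 15: left subtree has 0 nodes { }, right has 6 {2, 24, 20, 17, 13, 4}.
    Root 20: left subtree has 2 nodes {2, 24}, right has 3 {17, 13, 4}.
      Root 24: left subtree has 1 node {2}, right has 0 { }.
      Root 17: left subtree has 0 nodes { }, right has 2 {13, 4}.
        Root 4: left subtree has 1 node {13}, right has 0 { }.

39, 15, 20, 24, 2, 17, 4, 13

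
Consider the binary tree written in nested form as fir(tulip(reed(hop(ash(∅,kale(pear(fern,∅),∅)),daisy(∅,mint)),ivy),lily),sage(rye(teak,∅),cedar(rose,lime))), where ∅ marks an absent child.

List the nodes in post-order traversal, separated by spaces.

fern pear kale ash mint daisy hop ivy reed lily tulip teak rye rose lime cedar sage fir

Post-order visits the left subtree, then the right subtree, then the node.
At fir: go left to tulip.
  At tulip: go left to reed.
    At reed: go left to hop.
      At hop: go left to ash.
        At ash: no left child.
        At ash: go right to kale.
          At kale: go left to pear.
            At pear: go left to fern.
              fern is a leaf — visit fern.
            At pear: no right child.
            Visit pear.
          At kale: no right child.
          Visit kale.
        Visit ash.
      At hop: go right to daisy.
        At daisy: no left child.
        At daisy: go right to mint.
          mint is a leaf — visit mint.
        Visit daisy.
      Visit hop.
    At reed: go right to ivy.
      ivy is a leaf — visit ivy.
    Visit reed.
  At tulip: go right to lily.
    lily is a leaf — visit lily.
  Visit tulip.
At fir: go right to sage.
  At sage: go left to rye.
    At rye: go left to teak.
      teak is a leaf — visit teak.
    At rye: no right child.
    Visit rye.
  At sage: go right to cedar.
    At cedar: go left to rose.
      rose is a leaf — visit rose.
    At cedar: go right to lime.
      lime is a leaf — visit lime.
    Visit cedar.
  Visit sage.
Visit fir.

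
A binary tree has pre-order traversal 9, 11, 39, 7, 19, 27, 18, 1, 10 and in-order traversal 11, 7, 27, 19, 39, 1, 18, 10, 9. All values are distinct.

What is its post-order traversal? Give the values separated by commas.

The first element of pre-order is the root; it splits in-order into left and right subtrees.
Root 9: left subtree has 8 nodes {11, 7, 27, 19, 39, 1, 18, 10}, right has 0 { }.
  Root 11: left subtree has 0 nodes { }, right has 7 {7, 27, 19, 39, 1, 18, 10}.
    Root 39: left subtree has 3 nodes {7, 27, 19}, right has 3 {1, 18, 10}.
      Root 7: left subtree has 0 nodes { }, right has 2 {27, 19}.
        Root 19: left subtree has 1 node {27}, right has 0 { }.
      Root 18: left subtree has 1 node {1}, right has 1 {10}.

27, 19, 7, 1, 10, 18, 39, 11, 9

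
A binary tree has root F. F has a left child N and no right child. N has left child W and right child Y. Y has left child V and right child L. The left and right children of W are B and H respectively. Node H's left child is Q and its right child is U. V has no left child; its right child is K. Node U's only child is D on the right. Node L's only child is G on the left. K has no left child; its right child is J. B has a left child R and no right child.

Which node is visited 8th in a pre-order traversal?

U

Pre-order visits the node, then its left subtree, then its right subtree.
Visit F.
At F: go left to N.
  Visit N.
  At N: go left to W.
    Visit W.
    At W: go left to B.
      Visit B.
      At B: go left to R.
        R is a leaf — visit R.
      At B: no right child.
    At W: go right to H.
      Visit H.
      At H: go left to Q.
        Q is a leaf — visit Q.
      At H: go right to U.
        Visit U.
        At U: no left child.
        At U: go right to D.
          D is a leaf — visit D.
  At N: go right to Y.
    Visit Y.
    At Y: go left to V.
      Visit V.
      At V: no left child.
      At V: go right to K.
        Visit K.
        At K: no left child.
        At K: go right to J.
          J is a leaf — visit J.
    At Y: go right to L.
      Visit L.
      At L: go left to G.
        G is a leaf — visit G.
      At L: no right child.
At F: no right child.
Full pre-order sequence: F, N, W, B, R, H, Q, U, D, Y, V, K, J, L, G.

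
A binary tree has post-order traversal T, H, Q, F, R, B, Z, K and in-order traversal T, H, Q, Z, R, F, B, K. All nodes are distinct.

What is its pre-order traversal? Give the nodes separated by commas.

K, Z, Q, H, T, B, R, F

The last element of post-order is the root; it splits in-order into left and right subtrees.
Root K: left subtree has 7 nodes {T, H, Q, Z, R, F, B}, right has 0 { }.
  Root Z: left subtree has 3 nodes {T, H, Q}, right has 3 {R, F, B}.
    Root Q: left subtree has 2 nodes {T, H}, right has 0 { }.
      Root H: left subtree has 1 node {T}, right has 0 { }.
    Root B: left subtree has 2 nodes {R, F}, right has 0 { }.
      Root R: left subtree has 0 nodes { }, right has 1 {F}.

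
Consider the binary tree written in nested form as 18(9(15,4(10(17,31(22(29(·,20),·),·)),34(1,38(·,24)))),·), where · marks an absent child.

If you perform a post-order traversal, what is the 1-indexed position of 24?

Post-order visits the left subtree, then the right subtree, then the node.
At 18: go left to 9.
  At 9: go left to 15.
    15 is a leaf — visit 15.
  At 9: go right to 4.
    At 4: go left to 10.
      At 10: go left to 17.
        17 is a leaf — visit 17.
      At 10: go right to 31.
        At 31: go left to 22.
          At 22: go left to 29.
            At 29: no left child.
            At 29: go right to 20.
              20 is a leaf — visit 20.
            Visit 29.
          At 22: no right child.
          Visit 22.
        At 31: no right child.
        Visit 31.
      Visit 10.
    At 4: go right to 34.
      At 34: go left to 1.
        1 is a leaf — visit 1.
      At 34: go right to 38.
        At 38: no left child.
        At 38: go right to 24.
          24 is a leaf — visit 24.
        Visit 38.
      Visit 34.
    Visit 4.
  Visit 9.
At 18: no right child.
Visit 18.
Full post-order sequence: 15, 17, 20, 29, 22, 31, 10, 1, 24, 38, 34, 4, 9, 18.

9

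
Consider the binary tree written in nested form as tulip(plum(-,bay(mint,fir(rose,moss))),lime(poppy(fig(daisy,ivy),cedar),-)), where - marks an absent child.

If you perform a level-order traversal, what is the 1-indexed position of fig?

Level-order visits nodes level by level from the root, left to right within each level.
Level 0: tulip
Level 1: plum, lime
Level 2: bay, poppy
Level 3: mint, fir, fig, cedar
Level 4: rose, moss, daisy, ivy
Full level-order sequence: tulip, plum, lime, bay, poppy, mint, fir, fig, cedar, rose, moss, daisy, ivy.

8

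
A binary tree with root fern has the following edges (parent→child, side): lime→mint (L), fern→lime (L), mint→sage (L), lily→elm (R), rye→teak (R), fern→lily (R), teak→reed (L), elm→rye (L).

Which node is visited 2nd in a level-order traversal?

Level-order visits nodes level by level from the root, left to right within each level.
Level 0: fern
Level 1: lime, lily
Level 2: mint, elm
Level 3: sage, rye
Level 4: teak
Level 5: reed
Full level-order sequence: fern, lime, lily, mint, elm, sage, rye, teak, reed.

lime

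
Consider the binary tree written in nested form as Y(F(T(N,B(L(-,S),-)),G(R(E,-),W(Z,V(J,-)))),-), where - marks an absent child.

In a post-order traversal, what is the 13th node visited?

F

Post-order visits the left subtree, then the right subtree, then the node.
At Y: go left to F.
  At F: go left to T.
    At T: go left to N.
      N is a leaf — visit N.
    At T: go right to B.
      At B: go left to L.
        At L: no left child.
        At L: go right to S.
          S is a leaf — visit S.
        Visit L.
      At B: no right child.
      Visit B.
    Visit T.
  At F: go right to G.
    At G: go left to R.
      At R: go left to E.
        E is a leaf — visit E.
      At R: no right child.
      Visit R.
    At G: go right to W.
      At W: go left to Z.
        Z is a leaf — visit Z.
      At W: go right to V.
        At V: go left to J.
          J is a leaf — visit J.
        At V: no right child.
        Visit V.
      Visit W.
    Visit G.
  Visit F.
At Y: no right child.
Visit Y.
Full post-order sequence: N, S, L, B, T, E, R, Z, J, V, W, G, F, Y.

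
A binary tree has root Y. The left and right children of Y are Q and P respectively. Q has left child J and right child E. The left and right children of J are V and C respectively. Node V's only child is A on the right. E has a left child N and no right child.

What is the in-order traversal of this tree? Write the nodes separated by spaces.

V A J C Q N E Y P

In-order visits the left subtree, then the node, then the right subtree.
At Y: go left to Q.
  At Q: go left to J.
    At J: go left to V.
      At V: no left child.
      Visit V.
      At V: go right to A.
        A is a leaf — visit A.
    Visit J.
    At J: go right to C.
      C is a leaf — visit C.
  Visit Q.
  At Q: go right to E.
    At E: go left to N.
      N is a leaf — visit N.
    Visit E.
    At E: no right child.
Visit Y.
At Y: go right to P.
  P is a leaf — visit P.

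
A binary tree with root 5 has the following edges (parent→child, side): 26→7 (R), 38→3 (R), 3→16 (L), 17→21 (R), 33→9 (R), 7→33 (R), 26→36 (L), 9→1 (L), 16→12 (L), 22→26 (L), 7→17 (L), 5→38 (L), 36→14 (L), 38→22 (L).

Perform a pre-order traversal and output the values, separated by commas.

5, 38, 22, 26, 36, 14, 7, 17, 21, 33, 9, 1, 3, 16, 12

Pre-order visits the node, then its left subtree, then its right subtree.
Visit 5.
At 5: go left to 38.
  Visit 38.
  At 38: go left to 22.
    Visit 22.
    At 22: go left to 26.
      Visit 26.
      At 26: go left to 36.
        Visit 36.
        At 36: go left to 14.
          14 is a leaf — visit 14.
        At 36: no right child.
      At 26: go right to 7.
        Visit 7.
        At 7: go left to 17.
          Visit 17.
          At 17: no left child.
          At 17: go right to 21.
            21 is a leaf — visit 21.
        At 7: go right to 33.
          Visit 33.
          At 33: no left child.
          At 33: go right to 9.
            Visit 9.
            At 9: go left to 1.
              1 is a leaf — visit 1.
            At 9: no right child.
    At 22: no right child.
  At 38: go right to 3.
    Visit 3.
    At 3: go left to 16.
      Visit 16.
      At 16: go left to 12.
        12 is a leaf — visit 12.
      At 16: no right child.
    At 3: no right child.
At 5: no right child.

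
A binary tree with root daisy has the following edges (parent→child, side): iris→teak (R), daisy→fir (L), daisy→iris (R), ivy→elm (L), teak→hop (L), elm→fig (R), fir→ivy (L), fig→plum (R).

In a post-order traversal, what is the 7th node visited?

Post-order visits the left subtree, then the right subtree, then the node.
At daisy: go left to fir.
  At fir: go left to ivy.
    At ivy: go left to elm.
      At elm: no left child.
      At elm: go right to fig.
        At fig: no left child.
        At fig: go right to plum.
          plum is a leaf — visit plum.
        Visit fig.
      Visit elm.
    At ivy: no right child.
    Visit ivy.
  At fir: no right child.
  Visit fir.
At daisy: go right to iris.
  At iris: no left child.
  At iris: go right to teak.
    At teak: go left to hop.
      hop is a leaf — visit hop.
    At teak: no right child.
    Visit teak.
  Visit iris.
Visit daisy.
Full post-order sequence: plum, fig, elm, ivy, fir, hop, teak, iris, daisy.

teak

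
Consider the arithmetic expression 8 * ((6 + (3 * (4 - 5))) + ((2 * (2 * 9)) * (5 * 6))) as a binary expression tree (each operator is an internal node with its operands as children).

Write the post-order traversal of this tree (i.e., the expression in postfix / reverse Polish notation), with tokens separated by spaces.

Post-order on an expression tree gives postfix notation: for each operator, emit left operand, right operand, then the operator.

8 6 3 4 5 - * + 2 2 9 * * 5 6 * * + *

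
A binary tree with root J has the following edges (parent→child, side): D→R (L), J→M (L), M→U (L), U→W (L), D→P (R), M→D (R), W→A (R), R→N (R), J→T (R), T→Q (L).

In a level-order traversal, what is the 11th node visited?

Level-order visits nodes level by level from the root, left to right within each level.
Level 0: J
Level 1: M, T
Level 2: U, D, Q
Level 3: W, R, P
Level 4: A, N
Full level-order sequence: J, M, T, U, D, Q, W, R, P, A, N.

N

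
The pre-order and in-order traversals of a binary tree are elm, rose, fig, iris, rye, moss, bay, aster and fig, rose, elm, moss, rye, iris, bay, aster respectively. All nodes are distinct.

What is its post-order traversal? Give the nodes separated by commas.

fig, rose, moss, rye, aster, bay, iris, elm

The first element of pre-order is the root; it splits in-order into left and right subtrees.
Root elm: left subtree has 2 nodes {fig, rose}, right has 5 {moss, rye, iris, bay, aster}.
  Root rose: left subtree has 1 node {fig}, right has 0 { }.
  Root iris: left subtree has 2 nodes {moss, rye}, right has 2 {bay, aster}.
    Root rye: left subtree has 1 node {moss}, right has 0 { }.
    Root bay: left subtree has 0 nodes { }, right has 1 {aster}.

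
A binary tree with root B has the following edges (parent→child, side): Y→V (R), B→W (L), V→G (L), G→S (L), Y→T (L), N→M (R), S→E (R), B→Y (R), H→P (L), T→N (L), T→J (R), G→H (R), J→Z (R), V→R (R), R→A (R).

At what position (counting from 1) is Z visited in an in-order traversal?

In-order visits the left subtree, then the node, then the right subtree.
At B: go left to W.
  W is a leaf — visit W.
Visit B.
At B: go right to Y.
  At Y: go left to T.
    At T: go left to N.
      At N: no left child.
      Visit N.
      At N: go right to M.
        M is a leaf — visit M.
    Visit T.
    At T: go right to J.
      At J: no left child.
      Visit J.
      At J: go right to Z.
        Z is a leaf — visit Z.
  Visit Y.
  At Y: go right to V.
    At V: go left to G.
      At G: go left to S.
        At S: no left child.
        Visit S.
        At S: go right to E.
          E is a leaf — visit E.
      Visit G.
      At G: go right to H.
        At H: go left to P.
          P is a leaf — visit P.
        Visit H.
        At H: no right child.
    Visit V.
    At V: go right to R.
      At R: no left child.
      Visit R.
      At R: go right to A.
        A is a leaf — visit A.
Full in-order sequence: W, B, N, M, T, J, Z, Y, S, E, G, P, H, V, R, A.

7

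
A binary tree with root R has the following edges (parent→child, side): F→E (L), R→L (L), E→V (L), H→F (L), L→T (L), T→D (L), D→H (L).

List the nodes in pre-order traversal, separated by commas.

R, L, T, D, H, F, E, V

Pre-order visits the node, then its left subtree, then its right subtree.
Visit R.
At R: go left to L.
  Visit L.
  At L: go left to T.
    Visit T.
    At T: go left to D.
      Visit D.
      At D: go left to H.
        Visit H.
        At H: go left to F.
          Visit F.
          At F: go left to E.
            Visit E.
            At E: go left to V.
              V is a leaf — visit V.
            At E: no right child.
          At F: no right child.
        At H: no right child.
      At D: no right child.
    At T: no right child.
  At L: no right child.
At R: no right child.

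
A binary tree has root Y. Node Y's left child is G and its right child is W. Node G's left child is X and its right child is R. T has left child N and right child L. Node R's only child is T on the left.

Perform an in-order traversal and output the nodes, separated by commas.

In-order visits the left subtree, then the node, then the right subtree.
At Y: go left to G.
  At G: go left to X.
    X is a leaf — visit X.
  Visit G.
  At G: go right to R.
    At R: go left to T.
      At T: go left to N.
        N is a leaf — visit N.
      Visit T.
      At T: go right to L.
        L is a leaf — visit L.
    Visit R.
    At R: no right child.
Visit Y.
At Y: go right to W.
  W is a leaf — visit W.

X, G, N, T, L, R, Y, W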